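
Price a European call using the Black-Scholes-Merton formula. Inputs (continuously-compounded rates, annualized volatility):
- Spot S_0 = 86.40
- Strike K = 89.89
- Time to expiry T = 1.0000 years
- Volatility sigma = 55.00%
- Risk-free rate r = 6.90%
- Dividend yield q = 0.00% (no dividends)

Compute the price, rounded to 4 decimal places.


Answer: Price = 19.7276

Derivation:
d1 = (ln(S/K) + (r - q + 0.5*sigma^2) * T) / (sigma * sqrt(T)) = 0.32845632
d2 = d1 - sigma * sqrt(T) = -0.22154368
exp(-rT) = 0.93332668; exp(-qT) = 1.00000000
C = S_0 * exp(-qT) * N(d1) - K * exp(-rT) * N(d2)
N(d1) = 0.62871667; N(d2) = 0.41233456
C = 86.4000 * 1.00000000 * 0.62871667 - 89.8900 * 0.93332668 * 0.41233456 = 19.7276


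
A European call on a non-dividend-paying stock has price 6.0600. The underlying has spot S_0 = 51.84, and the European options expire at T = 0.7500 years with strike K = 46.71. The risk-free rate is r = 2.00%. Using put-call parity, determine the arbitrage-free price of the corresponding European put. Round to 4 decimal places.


Put-call parity: C - P = S_0 * exp(-qT) - K * exp(-rT).
S_0 * exp(-qT) = 51.8400 * 1.00000000 = 51.84000000
K * exp(-rT) = 46.7100 * 0.98511194 = 46.01457870
P = C - S*exp(-qT) + K*exp(-rT)
P = 6.0600 - 51.84000000 + 46.01457870 = 0.2346

Answer: Put price = 0.2346


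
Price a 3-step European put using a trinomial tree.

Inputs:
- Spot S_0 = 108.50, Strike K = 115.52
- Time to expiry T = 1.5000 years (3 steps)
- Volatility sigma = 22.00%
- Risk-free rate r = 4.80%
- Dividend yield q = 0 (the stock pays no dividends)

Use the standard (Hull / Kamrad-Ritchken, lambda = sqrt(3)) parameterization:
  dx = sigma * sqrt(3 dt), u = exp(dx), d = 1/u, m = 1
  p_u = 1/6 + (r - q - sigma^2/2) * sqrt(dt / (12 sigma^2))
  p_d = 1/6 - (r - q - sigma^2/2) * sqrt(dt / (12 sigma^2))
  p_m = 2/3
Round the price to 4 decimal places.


dt = T/N = 0.500000; dx = sigma*sqrt(3*dt) = 0.269444
u = exp(dx) = 1.309236; d = 1/u = 0.763804
p_u = 0.188749, p_m = 0.666667, p_d = 0.144584
Discount per step: exp(-r*dt) = 0.976286
Stock lattice S(k, j) with j the centered position index:
  k=0: S(0,+0) = 108.5000
  k=1: S(1,-1) = 82.8728; S(1,+0) = 108.5000; S(1,+1) = 142.0521
  k=2: S(2,-2) = 63.2986; S(2,-1) = 82.8728; S(2,+0) = 108.5000; S(2,+1) = 142.0521; S(2,+2) = 185.9798
  k=3: S(3,-3) = 48.3477; S(3,-2) = 63.2986; S(3,-1) = 82.8728; S(3,+0) = 108.5000; S(3,+1) = 142.0521; S(3,+2) = 185.9798; S(3,+3) = 243.4914
Terminal payoffs V(N, j) = max(K - S_T, 0):
  V(3,-3) = 67.172305; V(3,-2) = 52.221450; V(3,-1) = 32.647250; V(3,+0) = 7.020000; V(3,+1) = 0.000000; V(3,+2) = 0.000000; V(3,+3) = 0.000000
Backward induction: V(k, j) = exp(-r*dt) * [p_u * V(k+1, j+1) + p_m * V(k+1, j) + p_d * V(k+1, j-1)]
  V(2,-2) = exp(-r*dt) * [p_u*32.647250 + p_m*52.221450 + p_d*67.172305] = 49.486450
  V(2,-1) = exp(-r*dt) * [p_u*7.020000 + p_m*32.647250 + p_d*52.221450] = 29.913634
  V(2,+0) = exp(-r*dt) * [p_u*0.000000 + p_m*7.020000 + p_d*32.647250] = 9.177354
  V(2,+1) = exp(-r*dt) * [p_u*0.000000 + p_m*0.000000 + p_d*7.020000] = 0.990911
  V(2,+2) = exp(-r*dt) * [p_u*0.000000 + p_m*0.000000 + p_d*0.000000] = 0.000000
  V(1,-1) = exp(-r*dt) * [p_u*9.177354 + p_m*29.913634 + p_d*49.486450] = 28.145924
  V(1,+0) = exp(-r*dt) * [p_u*0.990911 + p_m*9.177354 + p_d*29.913634] = 10.378217
  V(1,+1) = exp(-r*dt) * [p_u*0.000000 + p_m*0.990911 + p_d*9.177354] = 1.940375
  V(0,+0) = exp(-r*dt) * [p_u*1.940375 + p_m*10.378217 + p_d*28.145924] = 11.085246

Answer: Price = V(0,0) = 11.0852


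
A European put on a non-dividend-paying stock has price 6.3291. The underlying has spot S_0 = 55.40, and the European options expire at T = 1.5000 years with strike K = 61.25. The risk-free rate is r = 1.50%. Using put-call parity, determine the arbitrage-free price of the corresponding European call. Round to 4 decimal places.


Answer: Call price = 1.8418

Derivation:
Put-call parity: C - P = S_0 * exp(-qT) - K * exp(-rT).
S_0 * exp(-qT) = 55.4000 * 1.00000000 = 55.40000000
K * exp(-rT) = 61.2500 * 0.97775124 = 59.88726328
C = P + S*exp(-qT) - K*exp(-rT)
C = 6.3291 + 55.40000000 - 59.88726328 = 1.8418


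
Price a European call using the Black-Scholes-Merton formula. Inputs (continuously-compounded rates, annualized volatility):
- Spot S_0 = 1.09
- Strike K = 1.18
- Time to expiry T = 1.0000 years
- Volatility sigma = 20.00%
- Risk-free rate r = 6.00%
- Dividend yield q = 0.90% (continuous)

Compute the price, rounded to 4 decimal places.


d1 = (ln(S/K) + (r - q + 0.5*sigma^2) * T) / (sigma * sqrt(T)) = -0.04168371
d2 = d1 - sigma * sqrt(T) = -0.24168371
exp(-rT) = 0.94176453; exp(-qT) = 0.99104038
C = S_0 * exp(-qT) * N(d1) - K * exp(-rT) * N(d2)
N(d1) = 0.48337542; N(d2) = 0.40451263
C = 1.0900 * 0.99104038 * 0.48337542 - 1.1800 * 0.94176453 * 0.40451263 = 0.0726

Answer: Price = 0.0726


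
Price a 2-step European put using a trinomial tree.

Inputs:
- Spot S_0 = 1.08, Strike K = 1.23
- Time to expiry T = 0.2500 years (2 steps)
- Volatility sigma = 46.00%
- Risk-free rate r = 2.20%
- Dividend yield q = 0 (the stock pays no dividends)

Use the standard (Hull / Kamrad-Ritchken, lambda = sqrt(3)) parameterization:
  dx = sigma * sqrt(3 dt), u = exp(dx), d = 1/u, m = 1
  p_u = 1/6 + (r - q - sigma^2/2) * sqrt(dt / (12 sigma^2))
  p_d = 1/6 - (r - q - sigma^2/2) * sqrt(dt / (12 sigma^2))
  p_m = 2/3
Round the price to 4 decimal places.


dt = T/N = 0.125000; dx = sigma*sqrt(3*dt) = 0.281691
u = exp(dx) = 1.325370; d = 1/u = 0.754507
p_u = 0.148074, p_m = 0.666667, p_d = 0.185260
Discount per step: exp(-r*dt) = 0.997254
Stock lattice S(k, j) with j the centered position index:
  k=0: S(0,+0) = 1.0800
  k=1: S(1,-1) = 0.8149; S(1,+0) = 1.0800; S(1,+1) = 1.4314
  k=2: S(2,-2) = 0.6148; S(2,-1) = 0.8149; S(2,+0) = 1.0800; S(2,+1) = 1.4314; S(2,+2) = 1.8971
Terminal payoffs V(N, j) = max(K - S_T, 0):
  V(2,-2) = 0.615177; V(2,-1) = 0.415133; V(2,+0) = 0.150000; V(2,+1) = 0.000000; V(2,+2) = 0.000000
Backward induction: V(k, j) = exp(-r*dt) * [p_u * V(k+1, j+1) + p_m * V(k+1, j) + p_d * V(k+1, j-1)]
  V(1,-1) = exp(-r*dt) * [p_u*0.150000 + p_m*0.415133 + p_d*0.615177] = 0.411800
  V(1,+0) = exp(-r*dt) * [p_u*0.000000 + p_m*0.150000 + p_d*0.415133] = 0.176422
  V(1,+1) = exp(-r*dt) * [p_u*0.000000 + p_m*0.000000 + p_d*0.150000] = 0.027713
  V(0,+0) = exp(-r*dt) * [p_u*0.027713 + p_m*0.176422 + p_d*0.411800] = 0.197464

Answer: Price = V(0,0) = 0.1975


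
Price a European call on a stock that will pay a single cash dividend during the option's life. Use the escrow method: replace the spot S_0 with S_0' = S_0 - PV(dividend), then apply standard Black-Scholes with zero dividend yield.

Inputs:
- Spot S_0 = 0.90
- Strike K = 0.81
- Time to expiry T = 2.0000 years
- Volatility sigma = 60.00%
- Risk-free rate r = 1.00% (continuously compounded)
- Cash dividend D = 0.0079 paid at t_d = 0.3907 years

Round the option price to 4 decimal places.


PV(D) = D * exp(-r * t_d) = 0.0079 * 0.99610062 = 0.00786919
S_0' = S_0 - PV(D) = 0.9000 - 0.00786919 = 0.89213081
d1 = (ln(S_0'/K) + (r + sigma^2/2)*T) / (sigma*sqrt(T)) = 0.56165317
d2 = d1 - sigma*sqrt(T) = -0.28687497
exp(-rT) = 0.98019867
N(d1) = 0.71282383; N(d2) = 0.38710403
C = S_0' * N(d1) - K * exp(-rT) * N(d2) = 0.89213081 * 0.71282383 - 0.8100 * 0.98019867 * 0.38710403 = 0.3286

Answer: Price = 0.3286


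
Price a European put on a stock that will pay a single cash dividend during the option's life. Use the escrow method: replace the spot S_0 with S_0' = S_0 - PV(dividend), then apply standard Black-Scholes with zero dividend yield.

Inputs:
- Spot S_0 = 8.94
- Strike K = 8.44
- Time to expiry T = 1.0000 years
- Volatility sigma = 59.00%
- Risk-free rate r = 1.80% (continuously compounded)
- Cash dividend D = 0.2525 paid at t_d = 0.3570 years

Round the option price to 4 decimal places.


PV(D) = D * exp(-r * t_d) = 0.2525 * 0.99359460 = 0.25088264
S_0' = S_0 - PV(D) = 8.9400 - 0.25088264 = 8.68911736
d1 = (ln(S_0'/K) + (r + sigma^2/2)*T) / (sigma*sqrt(T)) = 0.37481196
d2 = d1 - sigma*sqrt(T) = -0.21518804
exp(-rT) = 0.98216103
N(-d1) = 0.35390016; N(-d2) = 0.58518964
P = K * exp(-rT) * N(-d2) - S_0' * N(-d1) = 8.4400 * 0.98216103 * 0.58518964 - 8.68911736 * 0.35390016 = 1.7758

Answer: Price = 1.7758


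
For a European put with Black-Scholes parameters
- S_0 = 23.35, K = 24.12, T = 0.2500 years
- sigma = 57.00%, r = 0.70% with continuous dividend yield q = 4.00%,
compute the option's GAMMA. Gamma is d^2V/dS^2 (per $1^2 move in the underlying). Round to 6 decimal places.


Answer: Gamma = 0.059352

Derivation:
d1 = -0.0002873254; d2 = -0.2852873254
phi(d1) = 0.3989422639; exp(-qT) = 0.9900498337; exp(-rT) = 0.9982515304
Gamma = exp(-qT) * phi(d1) / (S * sigma * sqrt(T)) = 0.9900498337 * 0.3989422639 / (23.3500 * 0.5700 * 0.5000000000) = 0.059352


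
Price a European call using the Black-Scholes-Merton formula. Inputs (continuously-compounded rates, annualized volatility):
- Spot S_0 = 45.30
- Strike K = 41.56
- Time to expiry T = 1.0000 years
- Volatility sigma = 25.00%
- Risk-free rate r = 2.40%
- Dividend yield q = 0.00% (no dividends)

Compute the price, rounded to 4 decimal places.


d1 = (ln(S/K) + (r - q + 0.5*sigma^2) * T) / (sigma * sqrt(T)) = 0.56567547
d2 = d1 - sigma * sqrt(T) = 0.31567547
exp(-rT) = 0.97628571; exp(-qT) = 1.00000000
C = S_0 * exp(-qT) * N(d1) - K * exp(-rT) * N(d2)
N(d1) = 0.71419279; N(d2) = 0.62387557
C = 45.3000 * 1.00000000 * 0.71419279 - 41.5600 * 0.97628571 * 0.62387557 = 7.0395

Answer: Price = 7.0395


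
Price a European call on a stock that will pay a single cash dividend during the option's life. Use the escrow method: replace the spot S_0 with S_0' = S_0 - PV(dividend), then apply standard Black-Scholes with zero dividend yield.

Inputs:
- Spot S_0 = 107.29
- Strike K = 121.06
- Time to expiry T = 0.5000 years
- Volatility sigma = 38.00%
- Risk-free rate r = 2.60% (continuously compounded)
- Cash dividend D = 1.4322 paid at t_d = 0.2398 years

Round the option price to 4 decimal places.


Answer: Price = 6.4218

Derivation:
PV(D) = D * exp(-r * t_d) = 1.4322 * 0.99378460 = 1.42329830
S_0' = S_0 - PV(D) = 107.2900 - 1.42329830 = 105.86670170
d1 = (ln(S_0'/K) + (r + sigma^2/2)*T) / (sigma*sqrt(T)) = -0.31635778
d2 = d1 - sigma*sqrt(T) = -0.58505836
exp(-rT) = 0.98708414
N(d1) = 0.37586548; N(d2) = 0.27925424
C = S_0' * N(d1) - K * exp(-rT) * N(d2) = 105.86670170 * 0.37586548 - 121.0600 * 0.98708414 * 0.27925424 = 6.4218


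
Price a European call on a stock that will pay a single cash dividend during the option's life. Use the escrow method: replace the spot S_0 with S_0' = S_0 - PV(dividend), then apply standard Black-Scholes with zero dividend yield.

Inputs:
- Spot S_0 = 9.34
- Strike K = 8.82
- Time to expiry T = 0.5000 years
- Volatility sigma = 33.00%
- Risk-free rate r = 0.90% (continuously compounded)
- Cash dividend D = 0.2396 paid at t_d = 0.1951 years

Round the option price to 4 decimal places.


PV(D) = D * exp(-r * t_d) = 0.2396 * 0.99824564 = 0.23917966
S_0' = S_0 - PV(D) = 9.3400 - 0.23917966 = 9.10082034
d1 = (ln(S_0'/K) + (r + sigma^2/2)*T) / (sigma*sqrt(T)) = 0.27027630
d2 = d1 - sigma*sqrt(T) = 0.03693106
exp(-rT) = 0.99551011
N(d1) = 0.60652615; N(d2) = 0.51473001
C = S_0' * N(d1) - K * exp(-rT) * N(d2) = 9.10082034 * 0.60652615 - 8.8200 * 0.99551011 * 0.51473001 = 1.0004

Answer: Price = 1.0004


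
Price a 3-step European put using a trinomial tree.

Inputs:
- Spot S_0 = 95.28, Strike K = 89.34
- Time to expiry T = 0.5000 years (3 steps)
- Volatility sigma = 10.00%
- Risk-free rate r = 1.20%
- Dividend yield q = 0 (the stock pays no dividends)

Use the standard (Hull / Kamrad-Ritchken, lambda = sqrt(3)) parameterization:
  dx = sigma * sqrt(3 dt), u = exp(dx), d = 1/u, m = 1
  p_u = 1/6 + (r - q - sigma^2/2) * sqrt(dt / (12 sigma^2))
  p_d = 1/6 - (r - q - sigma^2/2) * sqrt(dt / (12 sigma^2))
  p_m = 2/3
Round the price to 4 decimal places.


Answer: Price = V(0,0) = 0.5050

Derivation:
dt = T/N = 0.166667; dx = sigma*sqrt(3*dt) = 0.070711
u = exp(dx) = 1.073271; d = 1/u = 0.931731
p_u = 0.174916, p_m = 0.666667, p_d = 0.158417
Discount per step: exp(-r*dt) = 0.998002
Stock lattice S(k, j) with j the centered position index:
  k=0: S(0,+0) = 95.2800
  k=1: S(1,-1) = 88.7754; S(1,+0) = 95.2800; S(1,+1) = 102.2612
  k=2: S(2,-2) = 82.7148; S(2,-1) = 88.7754; S(2,+0) = 95.2800; S(2,+1) = 102.2612; S(2,+2) = 109.7540
  k=3: S(3,-3) = 77.0680; S(3,-2) = 82.7148; S(3,-1) = 88.7754; S(3,+0) = 95.2800; S(3,+1) = 102.2612; S(3,+2) = 109.7540; S(3,+3) = 117.7957
Terminal payoffs V(N, j) = max(K - S_T, 0):
  V(3,-3) = 12.272020; V(3,-2) = 6.625198; V(3,-1) = 0.564630; V(3,+0) = 0.000000; V(3,+1) = 0.000000; V(3,+2) = 0.000000; V(3,+3) = 0.000000
Backward induction: V(k, j) = exp(-r*dt) * [p_u * V(k+1, j+1) + p_m * V(k+1, j) + p_d * V(k+1, j-1)]
  V(2,-2) = exp(-r*dt) * [p_u*0.564630 + p_m*6.625198 + p_d*12.272020] = 6.446753
  V(2,-1) = exp(-r*dt) * [p_u*0.000000 + p_m*0.564630 + p_d*6.625198] = 1.423115
  V(2,+0) = exp(-r*dt) * [p_u*0.000000 + p_m*0.000000 + p_d*0.564630] = 0.089268
  V(2,+1) = exp(-r*dt) * [p_u*0.000000 + p_m*0.000000 + p_d*0.000000] = 0.000000
  V(2,+2) = exp(-r*dt) * [p_u*0.000000 + p_m*0.000000 + p_d*0.000000] = 0.000000
  V(1,-1) = exp(-r*dt) * [p_u*0.089268 + p_m*1.423115 + p_d*6.446753] = 1.981667
  V(1,+0) = exp(-r*dt) * [p_u*0.000000 + p_m*0.089268 + p_d*1.423115] = 0.284389
  V(1,+1) = exp(-r*dt) * [p_u*0.000000 + p_m*0.000000 + p_d*0.089268] = 0.014113
  V(0,+0) = exp(-r*dt) * [p_u*0.014113 + p_m*0.284389 + p_d*1.981667] = 0.504980


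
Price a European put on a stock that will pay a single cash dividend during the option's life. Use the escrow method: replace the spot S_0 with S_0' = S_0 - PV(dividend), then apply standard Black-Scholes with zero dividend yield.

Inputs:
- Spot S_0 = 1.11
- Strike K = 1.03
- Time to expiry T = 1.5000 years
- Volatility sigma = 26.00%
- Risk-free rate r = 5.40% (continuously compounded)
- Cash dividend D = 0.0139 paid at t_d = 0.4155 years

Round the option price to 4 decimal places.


Answer: Price = 0.0689

Derivation:
PV(D) = D * exp(-r * t_d) = 0.0139 * 0.97781284 = 0.01359160
S_0' = S_0 - PV(D) = 1.1100 - 0.01359160 = 1.09640840
d1 = (ln(S_0'/K) + (r + sigma^2/2)*T) / (sigma*sqrt(T)) = 0.60980030
d2 = d1 - sigma*sqrt(T) = 0.29136664
exp(-rT) = 0.92219369
N(-d1) = 0.27099705; N(-d2) = 0.38538546
P = K * exp(-rT) * N(-d2) - S_0' * N(-d1) = 1.0300 * 0.92219369 * 0.38538546 - 1.09640840 * 0.27099705 = 0.0689


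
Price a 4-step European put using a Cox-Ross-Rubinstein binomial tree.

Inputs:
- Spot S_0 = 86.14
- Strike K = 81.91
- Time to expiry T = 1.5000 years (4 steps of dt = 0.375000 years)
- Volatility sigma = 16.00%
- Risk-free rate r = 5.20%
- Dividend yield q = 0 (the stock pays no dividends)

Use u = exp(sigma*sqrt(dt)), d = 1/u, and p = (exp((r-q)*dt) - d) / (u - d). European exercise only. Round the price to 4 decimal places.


dt = T/N = 0.375000
u = exp(sigma*sqrt(dt)) = 1.102940; d = 1/u = 0.906667
p = (exp((r-q)*dt) - d) / (u - d) = 0.575851
Discount per step: exp(-r*dt) = 0.980689
Stock lattice S(k, i) with i counting down-moves:
  k=0: S(0,0) = 86.1400
  k=1: S(1,0) = 95.0073; S(1,1) = 78.1003
  k=2: S(2,0) = 104.7874; S(2,1) = 86.1400; S(2,2) = 70.8110
  k=3: S(3,0) = 115.5742; S(3,1) = 95.0073; S(3,2) = 78.1003; S(3,3) = 64.2020
  k=4: S(4,0) = 127.4714; S(4,1) = 104.7874; S(4,2) = 86.1400; S(4,3) = 70.8110; S(4,4) = 58.2099
Terminal payoffs V(N, i) = max(K - S_T, 0):
  V(4,0) = 0.000000; V(4,1) = 0.000000; V(4,2) = 0.000000; V(4,3) = 11.098976; V(4,4) = 23.700095
Backward induction: V(k, i) = exp(-r*dt) * [p * V(k+1, i) + (1-p) * V(k+1, i+1)].
  V(3,0) = exp(-r*dt) * [p*0.000000 + (1-p)*0.000000] = 0.000000
  V(3,1) = exp(-r*dt) * [p*0.000000 + (1-p)*0.000000] = 0.000000
  V(3,2) = exp(-r*dt) * [p*0.000000 + (1-p)*11.098976] = 4.616708
  V(3,3) = exp(-r*dt) * [p*11.098976 + (1-p)*23.700095] = 16.126179
  V(2,0) = exp(-r*dt) * [p*0.000000 + (1-p)*0.000000] = 0.000000
  V(2,1) = exp(-r*dt) * [p*0.000000 + (1-p)*4.616708] = 1.920357
  V(2,2) = exp(-r*dt) * [p*4.616708 + (1-p)*16.126179] = 9.315012
  V(1,0) = exp(-r*dt) * [p*0.000000 + (1-p)*1.920357] = 0.798788
  V(1,1) = exp(-r*dt) * [p*1.920357 + (1-p)*9.315012] = 4.959139
  V(0,0) = exp(-r*dt) * [p*0.798788 + (1-p)*4.959139] = 2.513894

Answer: Price = V(0,0) = 2.5139


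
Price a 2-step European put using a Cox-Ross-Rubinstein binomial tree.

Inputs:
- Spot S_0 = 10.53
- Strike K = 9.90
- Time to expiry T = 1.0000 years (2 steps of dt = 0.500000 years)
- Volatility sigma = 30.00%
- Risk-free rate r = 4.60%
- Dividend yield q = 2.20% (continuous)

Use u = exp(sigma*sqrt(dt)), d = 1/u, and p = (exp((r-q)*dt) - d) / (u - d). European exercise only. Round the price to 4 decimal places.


Answer: Price = V(0,0) = 0.7913

Derivation:
dt = T/N = 0.500000
u = exp(sigma*sqrt(dt)) = 1.236311; d = 1/u = 0.808858
p = (exp((r-q)*dt) - d) / (u - d) = 0.475407
Discount per step: exp(-r*dt) = 0.977262
Stock lattice S(k, i) with i counting down-moves:
  k=0: S(0,0) = 10.5300
  k=1: S(1,0) = 13.0184; S(1,1) = 8.5173
  k=2: S(2,0) = 16.0947; S(2,1) = 10.5300; S(2,2) = 6.8893
Terminal payoffs V(N, i) = max(K - S_T, 0):
  V(2,0) = 0.000000; V(2,1) = 0.000000; V(2,2) = 3.010736
Backward induction: V(k, i) = exp(-r*dt) * [p * V(k+1, i) + (1-p) * V(k+1, i+1)].
  V(1,0) = exp(-r*dt) * [p*0.000000 + (1-p)*0.000000] = 0.000000
  V(1,1) = exp(-r*dt) * [p*0.000000 + (1-p)*3.010736] = 1.543498
  V(0,0) = exp(-r*dt) * [p*0.000000 + (1-p)*1.543498] = 0.791297


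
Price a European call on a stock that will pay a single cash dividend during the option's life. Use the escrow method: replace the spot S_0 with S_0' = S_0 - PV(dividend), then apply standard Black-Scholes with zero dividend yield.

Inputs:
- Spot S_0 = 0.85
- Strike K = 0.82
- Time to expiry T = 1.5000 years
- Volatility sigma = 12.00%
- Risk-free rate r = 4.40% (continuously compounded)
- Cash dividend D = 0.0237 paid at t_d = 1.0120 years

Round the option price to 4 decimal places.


Answer: Price = 0.0825

Derivation:
PV(D) = D * exp(-r * t_d) = 0.0237 * 0.95644882 = 0.02266784
S_0' = S_0 - PV(D) = 0.8500 - 0.02266784 = 0.82733216
d1 = (ln(S_0'/K) + (r + sigma^2/2)*T) / (sigma*sqrt(T)) = 0.58312772
d2 = d1 - sigma*sqrt(T) = 0.43615834
exp(-rT) = 0.93613086
N(d1) = 0.72009634; N(d2) = 0.66863907
C = S_0' * N(d1) - K * exp(-rT) * N(d2) = 0.82733216 * 0.72009634 - 0.8200 * 0.93613086 * 0.66863907 = 0.0825


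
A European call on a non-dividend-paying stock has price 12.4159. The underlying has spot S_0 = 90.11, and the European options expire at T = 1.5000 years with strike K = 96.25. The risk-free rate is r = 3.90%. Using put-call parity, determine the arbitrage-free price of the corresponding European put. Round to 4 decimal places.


Answer: Put price = 13.0868

Derivation:
Put-call parity: C - P = S_0 * exp(-qT) - K * exp(-rT).
S_0 * exp(-qT) = 90.1100 * 1.00000000 = 90.11000000
K * exp(-rT) = 96.2500 * 0.94317824 = 90.78090564
P = C - S*exp(-qT) + K*exp(-rT)
P = 12.4159 - 90.11000000 + 90.78090564 = 13.0868


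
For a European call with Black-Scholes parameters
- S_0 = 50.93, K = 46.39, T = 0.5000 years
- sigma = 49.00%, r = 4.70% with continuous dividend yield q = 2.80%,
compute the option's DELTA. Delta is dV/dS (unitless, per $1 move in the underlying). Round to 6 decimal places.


Answer: Delta = 0.671405

Derivation:
d1 = 0.4701342938; d2 = 0.1236519710
phi(d1) = 0.3572027753; exp(-qT) = 0.9860975443; exp(-rT) = 0.9767739747
N(d1) = 0.6808704628
Delta = exp(-qT) * N(d1) = 0.9860975443 * 0.6808704628 = 0.671405


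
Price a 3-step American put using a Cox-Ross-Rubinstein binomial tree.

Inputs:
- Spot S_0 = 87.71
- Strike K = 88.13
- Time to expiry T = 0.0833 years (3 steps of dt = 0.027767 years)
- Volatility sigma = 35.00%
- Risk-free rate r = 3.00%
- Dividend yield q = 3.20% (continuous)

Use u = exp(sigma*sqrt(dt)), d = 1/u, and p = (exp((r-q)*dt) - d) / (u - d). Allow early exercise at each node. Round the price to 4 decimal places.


dt = T/N = 0.027767
u = exp(sigma*sqrt(dt)) = 1.060056; d = 1/u = 0.943346
p = (exp((r-q)*dt) - d) / (u - d) = 0.484948
Discount per step: exp(-r*dt) = 0.999167
Stock lattice S(k, i) with i counting down-moves:
  k=0: S(0,0) = 87.7100
  k=1: S(1,0) = 92.9775; S(1,1) = 82.7409
  k=2: S(2,0) = 98.5614; S(2,1) = 87.7100; S(2,2) = 78.0534
  k=3: S(3,0) = 104.4805; S(3,1) = 92.9775; S(3,2) = 82.7409; S(3,3) = 73.6314
Terminal payoffs V(N, i) = max(K - S_T, 0):
  V(3,0) = 0.000000; V(3,1) = 0.000000; V(3,2) = 5.389082; V(3,3) = 14.498647
Backward induction: V(k, i) = exp(-r*dt) * [p * V(k+1, i) + (1-p) * V(k+1, i+1)]; then take max(V_cont, immediate exercise) for American.
  V(2,0) = exp(-r*dt) * [p*0.000000 + (1-p)*0.000000] = 0.000000; exercise = 0.000000; V(2,0) = max -> 0.000000
  V(2,1) = exp(-r*dt) * [p*0.000000 + (1-p)*5.389082] = 2.773347; exercise = 0.420000; V(2,1) = max -> 2.773347
  V(2,2) = exp(-r*dt) * [p*5.389082 + (1-p)*14.498647] = 10.072589; exercise = 10.076648; V(2,2) = max -> 10.076648
  V(1,0) = exp(-r*dt) * [p*0.000000 + (1-p)*2.773347] = 1.427229; exercise = 0.000000; V(1,0) = max -> 1.427229
  V(1,1) = exp(-r*dt) * [p*2.773347 + (1-p)*10.076648] = 6.529486; exercise = 5.389082; V(1,1) = max -> 6.529486
  V(0,0) = exp(-r*dt) * [p*1.427229 + (1-p)*6.529486] = 4.051781; exercise = 0.420000; V(0,0) = max -> 4.051781

Answer: Price = V(0,0) = 4.0518


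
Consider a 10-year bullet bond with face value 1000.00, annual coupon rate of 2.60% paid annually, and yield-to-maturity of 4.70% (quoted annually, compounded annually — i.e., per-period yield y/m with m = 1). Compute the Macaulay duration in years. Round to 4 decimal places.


Coupon per period c = face * coupon_rate / m = 26.000000
Periods per year m = 1; per-period yield y/m = 0.047000
Number of cashflows N = 10
Cashflows (t years, CF_t, discount factor 1/(1+y/m)^(m*t), PV):
  t = 1.0000: CF_t = 26.000000, DF = 0.955110, PV = 24.832856
  t = 2.0000: CF_t = 26.000000, DF = 0.912235, PV = 23.718105
  t = 3.0000: CF_t = 26.000000, DF = 0.871284, PV = 22.653395
  t = 4.0000: CF_t = 26.000000, DF = 0.832172, PV = 21.636481
  t = 5.0000: CF_t = 26.000000, DF = 0.794816, PV = 20.665216
  t = 6.0000: CF_t = 26.000000, DF = 0.759137, PV = 19.737551
  t = 7.0000: CF_t = 26.000000, DF = 0.725059, PV = 18.851529
  t = 8.0000: CF_t = 26.000000, DF = 0.692511, PV = 18.005281
  t = 9.0000: CF_t = 26.000000, DF = 0.661424, PV = 17.197021
  t = 10.0000: CF_t = 1026.000000, DF = 0.631732, PV = 648.157490
Price P = sum_t PV_t = 835.454923
Macaulay numerator sum_t t * PV_t:
  t * PV_t at t = 1.0000: 24.832856
  t * PV_t at t = 2.0000: 47.436210
  t * PV_t at t = 3.0000: 67.960186
  t * PV_t at t = 4.0000: 86.545923
  t * PV_t at t = 5.0000: 103.326078
  t * PV_t at t = 6.0000: 118.425304
  t * PV_t at t = 7.0000: 131.960702
  t * PV_t at t = 8.0000: 144.042245
  t * PV_t at t = 9.0000: 154.773186
  t * PV_t at t = 10.0000: 6481.574899
Macaulay duration D = (sum_t t * PV_t) / P = 7360.877588 / 835.454923 = 8.810622

Answer: Macaulay duration = 8.8106 years


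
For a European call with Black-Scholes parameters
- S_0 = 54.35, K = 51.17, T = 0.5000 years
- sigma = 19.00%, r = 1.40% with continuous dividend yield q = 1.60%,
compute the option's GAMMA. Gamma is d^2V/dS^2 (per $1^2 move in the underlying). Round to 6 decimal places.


d1 = 0.5084930710; d2 = 0.3741427826
phi(d1) = 0.3505607952; exp(-qT) = 0.9920319148; exp(-rT) = 0.9930244429
Gamma = exp(-qT) * phi(d1) / (S * sigma * sqrt(T)) = 0.9920319148 * 0.3505607952 / (54.3500 * 0.1900 * 0.7071067812) = 0.047627

Answer: Gamma = 0.047627


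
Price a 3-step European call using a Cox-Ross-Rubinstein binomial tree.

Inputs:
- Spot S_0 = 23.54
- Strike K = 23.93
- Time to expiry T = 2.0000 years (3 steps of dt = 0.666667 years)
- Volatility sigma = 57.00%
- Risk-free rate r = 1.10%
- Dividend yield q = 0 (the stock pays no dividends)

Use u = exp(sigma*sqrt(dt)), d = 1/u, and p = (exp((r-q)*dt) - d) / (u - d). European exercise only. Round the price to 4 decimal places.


Answer: Price = V(0,0) = 7.9720

Derivation:
dt = T/N = 0.666667
u = exp(sigma*sqrt(dt)) = 1.592656; d = 1/u = 0.627882
p = (exp((r-q)*dt) - d) / (u - d) = 0.393334
Discount per step: exp(-r*dt) = 0.992693
Stock lattice S(k, i) with i counting down-moves:
  k=0: S(0,0) = 23.5400
  k=1: S(1,0) = 37.4911; S(1,1) = 14.7803
  k=2: S(2,0) = 59.7105; S(2,1) = 23.5400; S(2,2) = 9.2803
  k=3: S(3,0) = 95.0982; S(3,1) = 37.4911; S(3,2) = 14.7803; S(3,3) = 5.8269
Terminal payoffs V(N, i) = max(S_T - K, 0):
  V(3,0) = 71.168220; V(3,1) = 13.561122; V(3,2) = 0.000000; V(3,3) = 0.000000
Backward induction: V(k, i) = exp(-r*dt) * [p * V(k+1, i) + (1-p) * V(k+1, i+1)].
  V(2,0) = exp(-r*dt) * [p*71.168220 + (1-p)*13.561122] = 35.955304
  V(2,1) = exp(-r*dt) * [p*13.561122 + (1-p)*0.000000] = 5.295075
  V(2,2) = exp(-r*dt) * [p*0.000000 + (1-p)*0.000000] = 0.000000
  V(1,0) = exp(-r*dt) * [p*35.955304 + (1-p)*5.295075] = 17.227979
  V(1,1) = exp(-r*dt) * [p*5.295075 + (1-p)*0.000000] = 2.067515
  V(0,0) = exp(-r*dt) * [p*17.227979 + (1-p)*2.067515] = 7.971963


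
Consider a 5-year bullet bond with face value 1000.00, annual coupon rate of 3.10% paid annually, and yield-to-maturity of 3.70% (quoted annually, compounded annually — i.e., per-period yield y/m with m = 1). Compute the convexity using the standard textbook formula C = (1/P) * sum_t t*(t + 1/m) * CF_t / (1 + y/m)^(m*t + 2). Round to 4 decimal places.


Answer: Convexity = 25.7019

Derivation:
Coupon per period c = face * coupon_rate / m = 31.000000
Periods per year m = 1; per-period yield y/m = 0.037000
Number of cashflows N = 5
Cashflows (t years, CF_t, discount factor 1/(1+y/m)^(m*t), PV):
  t = 1.0000: CF_t = 31.000000, DF = 0.964320, PV = 29.893925
  t = 2.0000: CF_t = 31.000000, DF = 0.929913, PV = 28.827314
  t = 3.0000: CF_t = 31.000000, DF = 0.896734, PV = 27.798760
  t = 4.0000: CF_t = 31.000000, DF = 0.864739, PV = 26.806905
  t = 5.0000: CF_t = 1031.000000, DF = 0.833885, PV = 859.735546
Price P = sum_t PV_t = 973.062450
Convexity numerator sum_t t*(t + 1/m) * CF_t / (1+y/m)^(m*t + 2):
  t = 1.0000: term = 55.597520
  t = 2.0000: term = 160.841427
  t = 3.0000: term = 310.205260
  t = 4.0000: term = 498.561974
  t = 5.0000: term = 23984.387119
Convexity = (1/P) * sum = 25009.593301 / 973.062450 = 25.701941


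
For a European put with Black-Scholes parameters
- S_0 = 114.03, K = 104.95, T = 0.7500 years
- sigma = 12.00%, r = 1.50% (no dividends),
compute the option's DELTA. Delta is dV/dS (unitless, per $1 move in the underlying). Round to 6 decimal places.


Answer: Delta = -0.168863

Derivation:
d1 = 0.9586663102; d2 = 0.8547432617
phi(d1) = 0.2519665142; exp(-qT) = 1.0000000000; exp(-rT) = 0.9888130446
N(-d1) = 0.1688634378
Delta = -exp(-qT) * N(-d1) = -1.0000000000 * 0.1688634378 = -0.168863


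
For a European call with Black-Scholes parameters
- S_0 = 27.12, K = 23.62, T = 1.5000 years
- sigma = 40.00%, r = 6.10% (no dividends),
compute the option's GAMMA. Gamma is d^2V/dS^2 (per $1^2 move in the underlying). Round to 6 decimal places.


d1 = 0.7137765188; d2 = 0.2238785703
phi(d1) = 0.3092278199; exp(-qT) = 1.0000000000; exp(-rT) = 0.9125613162
Gamma = exp(-qT) * phi(d1) / (S * sigma * sqrt(T)) = 1.0000000000 * 0.3092278199 / (27.1200 * 0.4000 * 1.2247448714) = 0.023275

Answer: Gamma = 0.023275


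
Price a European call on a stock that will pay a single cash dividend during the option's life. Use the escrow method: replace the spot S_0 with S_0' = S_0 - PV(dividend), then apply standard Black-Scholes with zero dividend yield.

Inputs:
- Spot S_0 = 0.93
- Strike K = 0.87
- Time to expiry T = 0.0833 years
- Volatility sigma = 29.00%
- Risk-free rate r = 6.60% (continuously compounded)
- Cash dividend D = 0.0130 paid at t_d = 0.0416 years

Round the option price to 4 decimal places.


PV(D) = D * exp(-r * t_d) = 0.0130 * 0.99725817 = 0.01296436
S_0' = S_0 - PV(D) = 0.9300 - 0.01296436 = 0.91703564
d1 = (ln(S_0'/K) + (r + sigma^2/2)*T) / (sigma*sqrt(T)) = 0.73661170
d2 = d1 - sigma*sqrt(T) = 0.65291265
exp(-rT) = 0.99451729
N(d1) = 0.76932074; N(d2) = 0.74309370
C = S_0' * N(d1) - K * exp(-rT) * N(d2) = 0.91703564 * 0.76932074 - 0.8700 * 0.99451729 * 0.74309370 = 0.0625

Answer: Price = 0.0625


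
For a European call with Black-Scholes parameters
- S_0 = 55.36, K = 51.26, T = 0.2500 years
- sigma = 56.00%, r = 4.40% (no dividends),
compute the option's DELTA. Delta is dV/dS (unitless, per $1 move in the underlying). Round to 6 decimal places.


d1 = 0.4540949656; d2 = 0.1740949656
phi(d1) = 0.3598602015; exp(-qT) = 1.0000000000; exp(-rT) = 0.9890602788
N(d1) = 0.6751197617
Delta = exp(-qT) * N(d1) = 1.0000000000 * 0.6751197617 = 0.675120

Answer: Delta = 0.675120


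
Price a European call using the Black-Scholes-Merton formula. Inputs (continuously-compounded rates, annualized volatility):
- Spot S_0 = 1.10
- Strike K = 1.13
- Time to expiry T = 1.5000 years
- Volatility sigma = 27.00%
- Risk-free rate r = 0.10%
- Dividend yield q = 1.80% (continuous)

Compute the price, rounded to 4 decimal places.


Answer: Price = 0.1174

Derivation:
d1 = (ln(S/K) + (r - q + 0.5*sigma^2) * T) / (sigma * sqrt(T)) = 0.00685720
d2 = d1 - sigma * sqrt(T) = -0.32382391
exp(-rT) = 0.99850112; exp(-qT) = 0.97336124
C = S_0 * exp(-qT) * N(d1) - K * exp(-rT) * N(d2)
N(d1) = 0.50273561; N(d2) = 0.37303568
C = 1.1000 * 0.97336124 * 0.50273561 - 1.1300 * 0.99850112 * 0.37303568 = 0.1174


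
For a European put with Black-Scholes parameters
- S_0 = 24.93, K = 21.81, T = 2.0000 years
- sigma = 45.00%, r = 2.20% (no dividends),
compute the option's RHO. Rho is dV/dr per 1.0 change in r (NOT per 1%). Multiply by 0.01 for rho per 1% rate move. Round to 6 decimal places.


Answer: Rho = -21.519864

Derivation:
d1 = 0.5974318754; d2 = -0.0389642277
phi(d1) = 0.3337373555; exp(-qT) = 1.0000000000; exp(-rT) = 0.9569539575
N(-d2) = 0.5155405455
Rho = -K*T*exp(-rT)*N(-d2) = -21.8100 * 2.0000 * 0.9569539575 * 0.5155405455 = -21.519864


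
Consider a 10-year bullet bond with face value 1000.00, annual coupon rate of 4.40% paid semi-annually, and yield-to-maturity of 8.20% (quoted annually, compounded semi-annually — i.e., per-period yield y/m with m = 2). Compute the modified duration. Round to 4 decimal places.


Coupon per period c = face * coupon_rate / m = 22.000000
Periods per year m = 2; per-period yield y/m = 0.041000
Number of cashflows N = 20
Cashflows (t years, CF_t, discount factor 1/(1+y/m)^(m*t), PV):
  t = 0.5000: CF_t = 22.000000, DF = 0.960615, PV = 21.133525
  t = 1.0000: CF_t = 22.000000, DF = 0.922781, PV = 20.301177
  t = 1.5000: CF_t = 22.000000, DF = 0.886437, PV = 19.501611
  t = 2.0000: CF_t = 22.000000, DF = 0.851524, PV = 18.733536
  t = 2.5000: CF_t = 22.000000, DF = 0.817987, PV = 17.995712
  t = 3.0000: CF_t = 22.000000, DF = 0.785770, PV = 17.286947
  t = 3.5000: CF_t = 22.000000, DF = 0.754823, PV = 16.606097
  t = 4.0000: CF_t = 22.000000, DF = 0.725094, PV = 15.952063
  t = 4.5000: CF_t = 22.000000, DF = 0.696536, PV = 15.323787
  t = 5.0000: CF_t = 22.000000, DF = 0.669103, PV = 14.720257
  t = 5.5000: CF_t = 22.000000, DF = 0.642750, PV = 14.140496
  t = 6.0000: CF_t = 22.000000, DF = 0.617435, PV = 13.583570
  t = 6.5000: CF_t = 22.000000, DF = 0.593117, PV = 13.048578
  t = 7.0000: CF_t = 22.000000, DF = 0.569757, PV = 12.534657
  t = 7.5000: CF_t = 22.000000, DF = 0.547317, PV = 12.040977
  t = 8.0000: CF_t = 22.000000, DF = 0.525761, PV = 11.566741
  t = 8.5000: CF_t = 22.000000, DF = 0.505054, PV = 11.111182
  t = 9.0000: CF_t = 22.000000, DF = 0.485162, PV = 10.673566
  t = 9.5000: CF_t = 22.000000, DF = 0.466054, PV = 10.253186
  t = 10.0000: CF_t = 1022.000000, DF = 0.447698, PV = 457.547625
Price P = sum_t PV_t = 744.055293
First compute Macaulay numerator sum_t t * PV_t:
  t * PV_t at t = 0.5000: 10.566763
  t * PV_t at t = 1.0000: 20.301177
  t * PV_t at t = 1.5000: 29.252417
  t * PV_t at t = 2.0000: 37.467072
  t * PV_t at t = 2.5000: 44.989280
  t * PV_t at t = 3.0000: 51.860841
  t * PV_t at t = 3.5000: 58.121340
  t * PV_t at t = 4.0000: 63.808250
  t * PV_t at t = 4.5000: 68.957043
  t * PV_t at t = 5.0000: 73.601284
  t * PV_t at t = 5.5000: 77.772730
  t * PV_t at t = 6.0000: 81.501420
  t * PV_t at t = 6.5000: 84.815759
  t * PV_t at t = 7.0000: 87.742602
  t * PV_t at t = 7.5000: 90.307330
  t * PV_t at t = 8.0000: 92.533927
  t * PV_t at t = 8.5000: 94.445051
  t * PV_t at t = 9.0000: 96.062096
  t * PV_t at t = 9.5000: 97.405263
  t * PV_t at t = 10.0000: 4575.476252
Macaulay duration D = 5836.987899 / 744.055293 = 7.844831
Modified duration = D / (1 + y/m) = 7.844831 / (1 + 0.041000) = 7.535861

Answer: Modified duration = 7.5359


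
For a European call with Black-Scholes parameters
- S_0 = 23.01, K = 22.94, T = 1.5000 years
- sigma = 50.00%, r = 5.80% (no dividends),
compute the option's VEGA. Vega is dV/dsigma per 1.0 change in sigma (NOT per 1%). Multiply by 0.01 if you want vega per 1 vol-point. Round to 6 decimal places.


Answer: Vega = 10.145328

Derivation:
d1 = 0.4532320140; d2 = -0.1591404217
phi(d1) = 0.3600011106; exp(-qT) = 1.0000000000; exp(-rT) = 0.9166770956
Vega = S * exp(-qT) * phi(d1) * sqrt(T) = 23.0100 * 1.0000000000 * 0.3600011106 * 1.2247448714 = 10.145328


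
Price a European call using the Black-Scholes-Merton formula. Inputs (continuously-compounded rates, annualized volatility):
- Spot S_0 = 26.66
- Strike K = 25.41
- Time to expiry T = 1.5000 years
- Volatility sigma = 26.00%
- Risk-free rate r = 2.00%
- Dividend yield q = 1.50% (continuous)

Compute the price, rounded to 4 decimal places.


Answer: Price = 3.9606

Derivation:
d1 = (ln(S/K) + (r - q + 0.5*sigma^2) * T) / (sigma * sqrt(T)) = 0.33357502
d2 = d1 - sigma * sqrt(T) = 0.01514136
exp(-rT) = 0.97044553; exp(-qT) = 0.97775124
C = S_0 * exp(-qT) * N(d1) - K * exp(-rT) * N(d2)
N(d1) = 0.63064987; N(d2) = 0.50604030
C = 26.6600 * 0.97775124 * 0.63064987 - 25.4100 * 0.97044553 * 0.50604030 = 3.9606


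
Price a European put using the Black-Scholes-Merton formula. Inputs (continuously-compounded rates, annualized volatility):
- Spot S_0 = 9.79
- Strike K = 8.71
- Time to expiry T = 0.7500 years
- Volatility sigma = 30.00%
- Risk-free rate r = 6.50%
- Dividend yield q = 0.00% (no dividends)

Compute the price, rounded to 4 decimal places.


Answer: Price = 0.3696

Derivation:
d1 = (ln(S/K) + (r - q + 0.5*sigma^2) * T) / (sigma * sqrt(T)) = 0.76745118
d2 = d1 - sigma * sqrt(T) = 0.50764356
exp(-rT) = 0.95241920; exp(-qT) = 1.00000000
P = K * exp(-rT) * N(-d2) - S_0 * exp(-qT) * N(-d1)
N(-d1) = 0.22140665; N(-d2) = 0.30585167
P = 8.7100 * 0.95241920 * 0.30585167 - 9.7900 * 1.00000000 * 0.22140665 = 0.3696


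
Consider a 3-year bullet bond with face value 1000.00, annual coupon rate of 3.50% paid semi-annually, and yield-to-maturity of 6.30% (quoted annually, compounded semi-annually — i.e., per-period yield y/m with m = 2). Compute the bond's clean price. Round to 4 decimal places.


Answer: Price = 924.5349

Derivation:
Coupon per period c = face * coupon_rate / m = 17.500000
Periods per year m = 2; per-period yield y/m = 0.031500
Number of cashflows N = 6
Cashflows (t years, CF_t, discount factor 1/(1+y/m)^(m*t), PV):
  t = 0.5000: CF_t = 17.500000, DF = 0.969462, PV = 16.965584
  t = 1.0000: CF_t = 17.500000, DF = 0.939856, PV = 16.447488
  t = 1.5000: CF_t = 17.500000, DF = 0.911155, PV = 15.945214
  t = 2.0000: CF_t = 17.500000, DF = 0.883330, PV = 15.458278
  t = 2.5000: CF_t = 17.500000, DF = 0.856355, PV = 14.986213
  t = 3.0000: CF_t = 1017.500000, DF = 0.830204, PV = 844.732151
Price P = sum_t PV_t = 924.534928


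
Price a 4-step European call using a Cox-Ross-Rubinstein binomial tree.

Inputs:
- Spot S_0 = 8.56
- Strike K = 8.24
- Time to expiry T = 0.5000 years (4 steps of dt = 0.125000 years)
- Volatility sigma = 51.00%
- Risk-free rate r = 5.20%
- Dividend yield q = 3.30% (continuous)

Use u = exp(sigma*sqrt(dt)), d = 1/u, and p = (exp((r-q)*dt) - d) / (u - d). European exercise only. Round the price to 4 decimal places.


dt = T/N = 0.125000
u = exp(sigma*sqrt(dt)) = 1.197591; d = 1/u = 0.835009
p = (exp((r-q)*dt) - d) / (u - d) = 0.461602
Discount per step: exp(-r*dt) = 0.993521
Stock lattice S(k, i) with i counting down-moves:
  k=0: S(0,0) = 8.5600
  k=1: S(1,0) = 10.2514; S(1,1) = 7.1477
  k=2: S(2,0) = 12.2770; S(2,1) = 8.5600; S(2,2) = 5.9684
  k=3: S(3,0) = 14.7028; S(3,1) = 10.2514; S(3,2) = 7.1477; S(3,3) = 4.9837
  k=4: S(4,0) = 17.6079; S(4,1) = 12.2770; S(4,2) = 8.5600; S(4,3) = 5.9684; S(4,4) = 4.1614
Terminal payoffs V(N, i) = max(S_T - K, 0):
  V(4,0) = 9.367925; V(4,1) = 4.036964; V(4,2) = 0.320000; V(4,3) = 0.000000; V(4,4) = 0.000000
Backward induction: V(k, i) = exp(-r*dt) * [p * V(k+1, i) + (1-p) * V(k+1, i+1)].
  V(3,0) = exp(-r*dt) * [p*9.367925 + (1-p)*4.036964] = 6.455646
  V(3,1) = exp(-r*dt) * [p*4.036964 + (1-p)*0.320000] = 2.022567
  V(3,2) = exp(-r*dt) * [p*0.320000 + (1-p)*0.000000] = 0.146756
  V(3,3) = exp(-r*dt) * [p*0.000000 + (1-p)*0.000000] = 0.000000
  V(2,0) = exp(-r*dt) * [p*6.455646 + (1-p)*2.022567] = 4.042522
  V(2,1) = exp(-r*dt) * [p*2.022567 + (1-p)*0.146756] = 1.006073
  V(2,2) = exp(-r*dt) * [p*0.146756 + (1-p)*0.000000] = 0.067304
  V(1,0) = exp(-r*dt) * [p*4.042522 + (1-p)*1.006073] = 2.392104
  V(1,1) = exp(-r*dt) * [p*1.006073 + (1-p)*0.067304] = 0.497397
  V(0,0) = exp(-r*dt) * [p*2.392104 + (1-p)*0.497397] = 1.363108

Answer: Price = V(0,0) = 1.3631


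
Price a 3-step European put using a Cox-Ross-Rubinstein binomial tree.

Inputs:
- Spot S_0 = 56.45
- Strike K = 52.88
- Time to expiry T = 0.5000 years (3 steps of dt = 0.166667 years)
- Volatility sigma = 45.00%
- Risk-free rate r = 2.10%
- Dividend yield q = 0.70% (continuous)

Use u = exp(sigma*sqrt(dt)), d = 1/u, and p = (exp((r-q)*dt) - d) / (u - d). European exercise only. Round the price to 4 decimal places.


dt = T/N = 0.166667
u = exp(sigma*sqrt(dt)) = 1.201669; d = 1/u = 0.832176
p = (exp((r-q)*dt) - d) / (u - d) = 0.460523
Discount per step: exp(-r*dt) = 0.996506
Stock lattice S(k, i) with i counting down-moves:
  k=0: S(0,0) = 56.4500
  k=1: S(1,0) = 67.8342; S(1,1) = 46.9763
  k=2: S(2,0) = 81.5143; S(2,1) = 56.4500; S(2,2) = 39.0925
  k=3: S(3,0) = 97.9533; S(3,1) = 67.8342; S(3,2) = 46.9763; S(3,3) = 32.5319
Terminal payoffs V(N, i) = max(K - S_T, 0):
  V(3,0) = 0.000000; V(3,1) = 0.000000; V(3,2) = 5.903684; V(3,3) = 20.348134
Backward induction: V(k, i) = exp(-r*dt) * [p * V(k+1, i) + (1-p) * V(k+1, i+1)].
  V(2,0) = exp(-r*dt) * [p*0.000000 + (1-p)*0.000000] = 0.000000
  V(2,1) = exp(-r*dt) * [p*0.000000 + (1-p)*5.903684] = 3.173773
  V(2,2) = exp(-r*dt) * [p*5.903684 + (1-p)*20.348134] = 13.648278
  V(1,0) = exp(-r*dt) * [p*0.000000 + (1-p)*3.173773] = 1.706195
  V(1,1) = exp(-r*dt) * [p*3.173773 + (1-p)*13.648278] = 8.793695
  V(0,0) = exp(-r*dt) * [p*1.706195 + (1-p)*8.793695] = 5.510417

Answer: Price = V(0,0) = 5.5104


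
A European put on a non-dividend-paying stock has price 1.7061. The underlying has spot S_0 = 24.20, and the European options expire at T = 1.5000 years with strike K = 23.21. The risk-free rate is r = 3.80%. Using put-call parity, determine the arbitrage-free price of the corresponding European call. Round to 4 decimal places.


Answer: Call price = 3.9821

Derivation:
Put-call parity: C - P = S_0 * exp(-qT) - K * exp(-rT).
S_0 * exp(-qT) = 24.2000 * 1.00000000 = 24.20000000
K * exp(-rT) = 23.2100 * 0.94459407 = 21.92402835
C = P + S*exp(-qT) - K*exp(-rT)
C = 1.7061 + 24.20000000 - 21.92402835 = 3.9821


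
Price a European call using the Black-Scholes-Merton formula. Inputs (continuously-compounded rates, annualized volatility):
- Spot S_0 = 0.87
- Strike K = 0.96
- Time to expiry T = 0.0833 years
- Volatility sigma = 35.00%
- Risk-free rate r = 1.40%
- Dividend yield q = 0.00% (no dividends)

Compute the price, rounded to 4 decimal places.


Answer: Price = 0.0082

Derivation:
d1 = (ln(S/K) + (r - q + 0.5*sigma^2) * T) / (sigma * sqrt(T)) = -0.91244622
d2 = d1 - sigma * sqrt(T) = -1.01346231
exp(-rT) = 0.99883448; exp(-qT) = 1.00000000
C = S_0 * exp(-qT) * N(d1) - K * exp(-rT) * N(d2)
N(d1) = 0.18076693; N(d2) = 0.15541969
C = 0.8700 * 1.00000000 * 0.18076693 - 0.9600 * 0.99883448 * 0.15541969 = 0.0082


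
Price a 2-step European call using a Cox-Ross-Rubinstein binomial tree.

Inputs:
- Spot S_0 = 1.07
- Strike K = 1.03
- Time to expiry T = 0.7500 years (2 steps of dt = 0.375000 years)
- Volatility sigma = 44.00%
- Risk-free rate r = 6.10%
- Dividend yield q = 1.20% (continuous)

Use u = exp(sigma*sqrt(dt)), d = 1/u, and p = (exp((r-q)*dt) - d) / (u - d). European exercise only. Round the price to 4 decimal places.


dt = T/N = 0.375000
u = exp(sigma*sqrt(dt)) = 1.309236; d = 1/u = 0.763804
p = (exp((r-q)*dt) - d) / (u - d) = 0.467044
Discount per step: exp(-r*dt) = 0.977385
Stock lattice S(k, i) with i counting down-moves:
  k=0: S(0,0) = 1.0700
  k=1: S(1,0) = 1.4009; S(1,1) = 0.8173
  k=2: S(2,0) = 1.8341; S(2,1) = 1.0700; S(2,2) = 0.6242
Terminal payoffs V(N, i) = max(S_T - K, 0):
  V(2,0) = 0.804086; V(2,1) = 0.040000; V(2,2) = 0.000000
Backward induction: V(k, i) = exp(-r*dt) * [p * V(k+1, i) + (1-p) * V(k+1, i+1)].
  V(1,0) = exp(-r*dt) * [p*0.804086 + (1-p)*0.040000] = 0.387887
  V(1,1) = exp(-r*dt) * [p*0.040000 + (1-p)*0.000000] = 0.018259
  V(0,0) = exp(-r*dt) * [p*0.387887 + (1-p)*0.018259] = 0.186574

Answer: Price = V(0,0) = 0.1866
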